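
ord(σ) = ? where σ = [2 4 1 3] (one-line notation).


Cycle decomposition: (1 2 4 3)
Cycle lengths: 4
Order = lcm(4) = 4

ord(σ) = 4


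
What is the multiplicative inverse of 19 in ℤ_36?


Use the extended Euclidean algorithm to write 1 = 19·s + 36·t; then s mod 36 is the inverse.
Euclidean algorithm:
  19 = 0·36 + 19
  36 = 1·19 + 17
  19 = 1·17 + 2
  17 = 8·2 + 1
  2 = 2·1 + 0
gcd(19,36) = 1
Back-substitution gives: 19·(-17) + 36·(9) = 1
So 19⁻¹ ≡ -17 ≡ 19 (mod 36)
Check: 19 × 19 = 361 ≡ 1 (mod 36) ✓

19⁻¹ ≡ 19 (mod 36)


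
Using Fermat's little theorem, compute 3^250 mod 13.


Fermat's little theorem: if p is prime and gcd(a,p)=1, then a^(p-1) ≡ 1 (mod p)
p = 13 is prime, gcd(3,13) = 1
Reduce exponent: 250 mod 12 = 10
So 3^250 ≡ 3^10 (mod 13)
3^10 mod 13 = 3

3^250 ≡ 3 (mod 13)


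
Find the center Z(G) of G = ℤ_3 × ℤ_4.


Z(G) = {g ∈ G | gx = xg for all x ∈ G}
Direct product of abelian groups is abelian, so Z(G) = G

Z(ℤ_3 × ℤ_4) = ℤ_3 × ℤ_4


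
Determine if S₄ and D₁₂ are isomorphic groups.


Comparing S₄ and D₁₂:
S₄ has trivial center; D₁₂ has center {e, r⁶}

No, S₄ ≇ D₁₂


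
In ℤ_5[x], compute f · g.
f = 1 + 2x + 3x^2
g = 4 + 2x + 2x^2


Expand and collect like terms; reduce coefficients mod 5:
x^0: 1·4 = 4 ≡ 4 (mod 5)
x^1: 1·2 + 2·4 = 10 ≡ 0 (mod 5)
x^2: 1·2 + 2·2 + 3·4 = 18 ≡ 3 (mod 5)
x^3: 2·2 + 3·2 = 10 ≡ 0 (mod 5)
x^4: 3·2 = 6 ≡ 1 (mod 5)
Result: 4 + 3x^2 + x^4

f · g = 4 + 3x^2 + x^4


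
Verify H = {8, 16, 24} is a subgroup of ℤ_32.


Subgroup test for H = {8, 16, 24} in (ℤ_32, +):
(1) 0 ∈ H? No
(2) Closure: for all a,b ∈ H, (a+b) mod 32 ∈ H? No  [counterexample: 8 + 24 = 0 ∉ H]
(3) Inverses: for all a ∈ H, -a mod 32 ∈ H? Yes

No, H is not a subgroup of ℤ_32


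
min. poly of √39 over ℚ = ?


√39 satisfies x² - 39 = 0, irreducible over ℚ since 39 is squarefree

Minimal polynomial: x² - 39


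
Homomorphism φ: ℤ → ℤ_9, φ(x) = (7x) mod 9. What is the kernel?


Kernel = preimage of identity
ker(φ) = {x ∈ ℤ : 7x ≡ 0 (mod 9)}. gcd(7,9) = 1, so 7x ≡ 0 (mod 9) ⟺ x ≡ 0 (mod 9/1 = 9). Hence ker(φ) = 9ℤ

ker(φ) = 9ℤ


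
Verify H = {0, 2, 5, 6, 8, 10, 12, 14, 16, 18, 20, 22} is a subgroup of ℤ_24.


Subgroup test for H = {0, 2, 5, 6, 8, 10, 12, 14, 16, 18, 20, 22} in (ℤ_24, +):
(1) 0 ∈ H? Yes
(2) Closure: for all a,b ∈ H, (a+b) mod 24 ∈ H? No  [counterexample: 2 + 2 = 4 ∉ H]
(3) Inverses: for all a ∈ H, -a mod 24 ∈ H? No

No, H is not a subgroup of ℤ_24


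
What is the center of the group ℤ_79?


Z(G) = {g ∈ G | gx = xg for all x ∈ G}
ℤ_79 is abelian, so Z(G) = G

Z(ℤ_79) = ℤ_79


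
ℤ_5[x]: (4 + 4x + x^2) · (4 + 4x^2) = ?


Expand and collect like terms; reduce coefficients mod 5:
x^0: 4·4 = 16 ≡ 1 (mod 5)
x^1: 4·0 + 4·4 = 16 ≡ 1 (mod 5)
x^2: 4·4 + 4·0 + 1·4 = 20 ≡ 0 (mod 5)
x^3: 4·4 + 1·0 = 16 ≡ 1 (mod 5)
x^4: 1·4 = 4 ≡ 4 (mod 5)
Result: 1 + x + x^3 + 4x^4

f · g = 1 + x + x^3 + 4x^4


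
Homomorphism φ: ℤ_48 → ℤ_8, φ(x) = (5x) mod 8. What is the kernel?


Kernel = preimage of identity
ker(φ) = {x ∈ ℤ_48 : 5x ≡ 0 (mod 8)}. Since 8 | 48, φ is well-defined. The kernel is the cyclic subgroup ⟨8⟩ of ℤ_48 (order 6), i.e. {0, 8, 16, 24, 32, 40}

ker(φ) = {0, 8, 16, 24, 32, 40}


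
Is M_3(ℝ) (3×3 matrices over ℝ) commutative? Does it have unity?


Matrix multiplication is non-commutative for n ≥ 2; the identity matrix I is the unity; singular matrices give zero divisors, so not an integral domain
Commutative: No
Integral domain: No
Has unity: Yes

M_3(ℝ) (3×3 matrices over ℝ): Commutative=No, Unity=Yes


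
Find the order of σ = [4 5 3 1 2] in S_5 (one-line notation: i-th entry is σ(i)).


Cycle decomposition: (1 4) (2 5)
Cycle lengths: 2, 2
Order = lcm(2, 2) = 2

ord(σ) = 2


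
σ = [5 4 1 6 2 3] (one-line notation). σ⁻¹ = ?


To find σ⁻¹, swap domain and range:
σ(1) = 5 → σ⁻¹(5) = 1
σ(2) = 4 → σ⁻¹(4) = 2
σ(3) = 1 → σ⁻¹(1) = 3
σ(4) = 6 → σ⁻¹(6) = 4
σ(5) = 2 → σ⁻¹(2) = 5
σ(6) = 3 → σ⁻¹(3) = 6

σ⁻¹ = [3 5 6 2 1 4]


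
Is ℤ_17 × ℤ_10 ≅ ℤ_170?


Comparing ℤ_17 × ℤ_10 and ℤ_170:
gcd(17,10) = 1, so ℤ_17 × ℤ_10 ≅ ℤ_170 (CRT)

Yes, ℤ_17 × ℤ_10 ≅ ℤ_170


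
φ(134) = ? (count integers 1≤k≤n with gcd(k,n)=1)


Factor n: 134 = 2 × 67
φ(n) = n · ∏(1 - 1/p) over distinct primes p | n
φ(134) = 134 · (1 - 1/2) · (1 - 1/67) = 66

φ(134) = 66


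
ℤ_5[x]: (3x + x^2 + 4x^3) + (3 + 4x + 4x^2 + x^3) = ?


Add coefficients mod 5:
x^0: 0 + 3 = 3 (mod 5)
x^1: 3 + 4 = 2 (mod 5)
x^2: 1 + 4 = 0 (mod 5)
x^3: 4 + 1 = 0 (mod 5)
Result: 3 + 2x

f + g = 3 + 2x


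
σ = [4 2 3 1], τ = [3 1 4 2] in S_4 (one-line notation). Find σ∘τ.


σ∘τ: apply τ first, then σ
1 →τ 3 →σ 3
2 →τ 1 →σ 4
3 →τ 4 →σ 1
4 →τ 2 →σ 2

σ∘τ = [3 4 1 2]


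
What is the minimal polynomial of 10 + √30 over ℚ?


Let α = 10 + √30. Then α - 10 = √30, so (α - 10)² = 30, giving α² - 20α + 70 = 0. Degree 2 and α ∉ ℚ, so this is the minimal polynomial.

Minimal polynomial: x² - 20x + 70


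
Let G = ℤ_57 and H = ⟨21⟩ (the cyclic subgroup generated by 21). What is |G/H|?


|⟨21⟩| = n / gcd(21, 57) = 57 / 3 = 19
H is normal (ℤ_57 is abelian).
|G/H| = |G| / |H| = 57 / 19 = 3

|G/H| = 3


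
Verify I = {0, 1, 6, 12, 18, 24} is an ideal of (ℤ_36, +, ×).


Check ideal conditions for I = {0, 1, 6, 12, 18, 24} in ℤ_36:
(1) I is an additive subgroup? No
(2) For r ∈ ℤ_36 and a ∈ I: r·a ∈ I? No  [counterexample: r=2, a=1, r·a mod 36 = 2 ∉ I]

No, I is not an ideal of ℤ_36


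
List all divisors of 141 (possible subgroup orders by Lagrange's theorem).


Lagrange's theorem: |H| divides |G|
|G| = 141
Divisors of 141: 1, 3, 47, 141

Possible subgroup orders: {1, 3, 47, 141}


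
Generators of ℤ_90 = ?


g generates ℤ_n iff gcd(g,n) = 1
Prime factors of 90: 2, 3, 5
Generators are g ∈ {1,...,89} not divisible by any of these primes.
Generators: {1, 7, 11, 13, 17, 19, 23, 29, 31, 37, 41, 43, 47, 49, 53, 59, 61, 67, 71, 73, 77, 79, 83, 89}
Number of generators = φ(90) = 24

Generators of ℤ_90 = {1, 7, 11, 13, 17, 19, 23, 29, 31, 37, 41, 43, 47, 49, 53, 59, 61, 67, 71, 73, 77, 79, 83, 89}


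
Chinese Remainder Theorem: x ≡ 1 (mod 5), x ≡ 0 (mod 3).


m₁ = 5, m₂ = 3, gcd = 1, so CRT applies. M = m₁·m₂ = 15
Let M₁ = M/m₁ = 3, M₂ = M/m₂ = 5
Find y₁ ≡ M₁⁻¹ (mod m₁): 3⁻¹ ≡ 2 (mod 5)
Find y₂ ≡ M₂⁻¹ (mod m₂): 5⁻¹ ≡ 2 (mod 3)
x = a₁·M₁·y₁ + a₂·M₂·y₂ = 1·3·2 + 0·5·2 = 6
Reduce mod 15: x ≡ 6
Check: 6 mod 5 = 1 ✓, 6 mod 3 = 0 ✓

x ≡ 6 (mod 15)


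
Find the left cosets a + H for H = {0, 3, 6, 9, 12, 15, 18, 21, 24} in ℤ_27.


H = {0, 3, 6, 9, 12, 15, 18, 21, 24}, |H| = 9
Number of cosets = |G|/|H| = 27/9 = 3
0 + H = {0, 3, 6, 9, 12, 15, 18, 21, 24}
1 + H = {1, 4, 7, 10, 13, 16, 19, 22, 25}
2 + H = {2, 5, 8, 11, 14, 17, 20, 23, 26}

Cosets: 0+H={0,3,6,9,12,15,18,21,24}; 1+H={1,4,7,10,13,16,19,22,25}; 2+H={2,5,8,11,14,17,20,23,26}


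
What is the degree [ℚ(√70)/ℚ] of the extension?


√70 has minimal polynomial x² - 70 (irreducible over ℚ since 70 is squarefree)

[ℚ(√70)/ℚ] = 2


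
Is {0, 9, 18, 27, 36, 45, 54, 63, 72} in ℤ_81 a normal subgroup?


H = {0, 9, 18, 27, 36, 45, 54, 63, 72} in ℤ_81
ℤ_81 is abelian; every subgroup of an abelian group is normal

Yes, normal subgroup


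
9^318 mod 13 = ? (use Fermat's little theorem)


Fermat's little theorem: if p is prime and gcd(a,p)=1, then a^(p-1) ≡ 1 (mod p)
p = 13 is prime, gcd(9,13) = 1
Reduce exponent: 318 mod 12 = 6
So 9^318 ≡ 9^6 (mod 13)
9^6 mod 13 = 1

9^318 ≡ 1 (mod 13)


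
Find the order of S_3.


|S_n| = n! (number of permutations of n symbols)
|S_3| = 3! = 6

|S_3| = 6


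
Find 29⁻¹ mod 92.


Use the extended Euclidean algorithm to write 1 = 29·s + 92·t; then s mod 92 is the inverse.
Euclidean algorithm:
  29 = 0·92 + 29
  92 = 3·29 + 5
  29 = 5·5 + 4
  5 = 1·4 + 1
  4 = 4·1 + 0
gcd(29,92) = 1
Back-substitution gives: 29·(-19) + 92·(6) = 1
So 29⁻¹ ≡ -19 ≡ 73 (mod 92)
Check: 29 × 73 = 2117 ≡ 1 (mod 92) ✓

29⁻¹ ≡ 73 (mod 92)


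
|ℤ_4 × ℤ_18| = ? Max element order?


|ℤ_4 × ℤ_18| = 4 × 18 = 72
Max element order = lcm(4,18) = 36
Cyclic? No (gcd=2)

|ℤ_4×ℤ_18| = 72, max element order = 36


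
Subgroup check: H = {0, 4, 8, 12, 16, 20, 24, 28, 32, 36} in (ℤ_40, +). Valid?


Subgroup test for H = {0, 4, 8, 12, 16, 20, 24, 28, 32, 36} in (ℤ_40, +):
(1) 0 ∈ H? Yes
(2) Closure: for all a,b ∈ H, (a+b) mod 40 ∈ H? Yes
(3) Inverses: for all a ∈ H, -a mod 40 ∈ H? Yes

Yes, H is a subgroup of ℤ_40


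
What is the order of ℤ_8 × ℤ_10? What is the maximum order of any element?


|ℤ_8 × ℤ_10| = 8 × 10 = 80
Max element order = lcm(8,10) = 40
Cyclic? No (gcd=2)

|ℤ_8×ℤ_10| = 80, max element order = 40


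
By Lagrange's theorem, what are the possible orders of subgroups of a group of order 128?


Lagrange's theorem: |H| divides |G|
|G| = 128
Divisors of 128: 1, 2, 4, 8, 16, 32, 64, 128

Possible subgroup orders: {1, 2, 4, 8, 16, 32, 64, 128}


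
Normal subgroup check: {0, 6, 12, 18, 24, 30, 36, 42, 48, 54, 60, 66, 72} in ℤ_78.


H = {0, 6, 12, 18, 24, 30, 36, 42, 48, 54, 60, 66, 72} in ℤ_78
ℤ_78 is abelian; every subgroup of an abelian group is normal

Yes, normal subgroup


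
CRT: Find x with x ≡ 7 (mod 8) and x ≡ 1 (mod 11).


m₁ = 8, m₂ = 11, gcd = 1, so CRT applies. M = m₁·m₂ = 88
Let M₁ = M/m₁ = 11, M₂ = M/m₂ = 8
Find y₁ ≡ M₁⁻¹ (mod m₁): 11⁻¹ ≡ 3 (mod 8)
Find y₂ ≡ M₂⁻¹ (mod m₂): 8⁻¹ ≡ 7 (mod 11)
x = a₁·M₁·y₁ + a₂·M₂·y₂ = 7·11·3 + 1·8·7 = 287
Reduce mod 88: x ≡ 23
Check: 23 mod 8 = 7 ✓, 23 mod 11 = 1 ✓

x ≡ 23 (mod 88)


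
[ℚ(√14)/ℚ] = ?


√14 has minimal polynomial x² - 14 (irreducible over ℚ since 14 is squarefree)

[ℚ(√14)/ℚ] = 2


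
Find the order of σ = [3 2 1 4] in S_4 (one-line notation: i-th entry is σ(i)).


Cycle decomposition: (1 3)
Cycle lengths: 2
Order = lcm(2) = 2

ord(σ) = 2


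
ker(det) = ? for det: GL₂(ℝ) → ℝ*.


Kernel = preimage of identity
ker(det) = {A | det(A) = 1} = SL₂(ℝ)

ker(det) = SL₂(ℝ)


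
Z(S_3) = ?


Z(G) = {g ∈ G | gx = xg for all x ∈ G}
S_n is non-abelian for n ≥ 3; Z(S_3) is trivial

Z(S_3) = {e}


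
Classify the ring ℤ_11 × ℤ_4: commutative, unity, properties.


Direct product ring; commutative with unity (1,1); but (1,0)·(0,1) = (0,0) gives zero divisors, so not an integral domain
Commutative: Yes
Integral domain: No
Has unity: Yes

ℤ_11 × ℤ_4: Commutative=Yes, Unity=Yes


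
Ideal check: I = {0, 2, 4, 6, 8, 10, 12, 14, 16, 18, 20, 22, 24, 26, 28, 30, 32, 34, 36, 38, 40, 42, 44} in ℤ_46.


Check ideal conditions for I = {0, 2, 4, 6, 8, 10, 12, 14, 16, 18, 20, 22, 24, 26, 28, 30, 32, 34, 36, 38, 40, 42, 44} in ℤ_46:
(1) I is an additive subgroup? Yes
(2) For r ∈ ℤ_46 and a ∈ I: r·a ∈ I? Yes

Yes, I is an ideal of ℤ_46


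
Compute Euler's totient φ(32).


Factor n: 32 = 2^5
φ(n) = n · ∏(1 - 1/p) over distinct primes p | n
φ(32) = 32 · (1 - 1/2) = 16

φ(32) = 16


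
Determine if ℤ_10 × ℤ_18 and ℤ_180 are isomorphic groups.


Comparing ℤ_10 × ℤ_18 and ℤ_180:
gcd(10,18) = 2 ≠ 1. Max element order in ℤ_10×ℤ_18 is lcm(10,18) = 90 < 180, so it has no element of order 180

No, ℤ_10 × ℤ_18 ≇ ℤ_180


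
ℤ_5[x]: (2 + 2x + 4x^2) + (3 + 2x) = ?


Add coefficients mod 5:
x^0: 2 + 3 = 0 (mod 5)
x^1: 2 + 2 = 4 (mod 5)
x^2: 4 + 0 = 4 (mod 5)
Result: 4x + 4x^2

f + g = 4x + 4x^2


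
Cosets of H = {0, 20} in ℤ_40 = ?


H = {0, 20}, |H| = 2
Number of cosets = |G|/|H| = 40/2 = 20
0 + H = {0, 20}
1 + H = {1, 21}
2 + H = {2, 22}
3 + H = {3, 23}
4 + H = {4, 24}
5 + H = {5, 25}
6 + H = {6, 26}
7 + H = {7, 27}
8 + H = {8, 28}
9 + H = {9, 29}
10 + H = {10, 30}
11 + H = {11, 31}
12 + H = {12, 32}
13 + H = {13, 33}
14 + H = {14, 34}
15 + H = {15, 35}
16 + H = {16, 36}
17 + H = {17, 37}
18 + H = {18, 38}
19 + H = {19, 39}

Cosets: 0+H={0,20}; 1+H={1,21}; 2+H={2,22}; 3+H={3,23}; 4+H={4,24}; 5+H={5,25}; 6+H={6,26}; 7+H={7,27}; 8+H={8,28}; 9+H={9,29}; 10+H={10,30}; 11+H={11,31}; 12+H={12,32}; 13+H={13,33}; 14+H={14,34}; 15+H={15,35}; 16+H={16,36}; 17+H={17,37}; 18+H={18,38}; 19+H={19,39}


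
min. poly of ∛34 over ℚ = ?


∛34 satisfies x³ - 34 = 0, irreducible over ℚ (no rational root; 34 is not a perfect cube)

Minimal polynomial: x³ - 34


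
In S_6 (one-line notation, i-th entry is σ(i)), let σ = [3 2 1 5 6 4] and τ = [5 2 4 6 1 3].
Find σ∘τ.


σ∘τ: apply τ first, then σ
1 →τ 5 →σ 6
2 →τ 2 →σ 2
3 →τ 4 →σ 5
4 →τ 6 →σ 4
5 →τ 1 →σ 3
6 →τ 3 →σ 1

σ∘τ = [6 2 5 4 3 1]


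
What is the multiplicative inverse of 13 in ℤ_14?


Use the extended Euclidean algorithm to write 1 = 13·s + 14·t; then s mod 14 is the inverse.
Euclidean algorithm:
  13 = 0·14 + 13
  14 = 1·13 + 1
  13 = 13·1 + 0
gcd(13,14) = 1
Back-substitution gives: 13·(-1) + 14·(1) = 1
So 13⁻¹ ≡ -1 ≡ 13 (mod 14)
Check: 13 × 13 = 169 ≡ 1 (mod 14) ✓

13⁻¹ ≡ 13 (mod 14)


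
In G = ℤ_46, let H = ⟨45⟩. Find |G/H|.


|⟨45⟩| = n / gcd(45, 46) = 46 / 1 = 46
H is normal (ℤ_46 is abelian).
|G/H| = |G| / |H| = 46 / 46 = 1

|G/H| = 1


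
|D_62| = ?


|D_n| = 2n (n rotations and n reflections)
|D_62| = 2×62 = 124

|D_62| = 124


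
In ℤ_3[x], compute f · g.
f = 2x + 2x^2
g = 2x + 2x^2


Expand and collect like terms; reduce coefficients mod 3:
x^0: 0·0 = 0 ≡ 0 (mod 3)
x^1: 0·2 + 2·0 = 0 ≡ 0 (mod 3)
x^2: 0·2 + 2·2 + 2·0 = 4 ≡ 1 (mod 3)
x^3: 2·2 + 2·2 = 8 ≡ 2 (mod 3)
x^4: 2·2 = 4 ≡ 1 (mod 3)
Result: x^2 + 2x^3 + x^4

f · g = x^2 + 2x^3 + x^4


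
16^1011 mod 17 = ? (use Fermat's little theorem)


Fermat's little theorem: if p is prime and gcd(a,p)=1, then a^(p-1) ≡ 1 (mod p)
p = 17 is prime, gcd(16,17) = 1
Reduce exponent: 1011 mod 16 = 3
So 16^1011 ≡ 16^3 (mod 17)
16^3 mod 17 = 16

16^1011 ≡ 16 (mod 17)


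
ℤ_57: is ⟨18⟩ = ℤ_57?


g generates ℤ_n iff gcd(g, n) = 1
gcd(18, 57) = 3
Since gcd = 3 ≠ 1, ⟨18⟩ has order 19 < 57, so 18 is not a generator.

No, 18 does not generate ℤ_57


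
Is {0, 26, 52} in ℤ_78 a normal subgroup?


H = {0, 26, 52} in ℤ_78
ℤ_78 is abelian; every subgroup of an abelian group is normal

Yes, normal subgroup


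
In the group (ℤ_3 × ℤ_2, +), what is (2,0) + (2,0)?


Operation: componentwise addition mod (3, 2)
(2,0) + (2,0) = ((a₁+b₁) mod 3, (a₂+b₂) mod 2) with a = (2,0), b = (2,0)

(2,0) + (2,0) = (1,0)


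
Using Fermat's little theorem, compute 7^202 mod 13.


Fermat's little theorem: if p is prime and gcd(a,p)=1, then a^(p-1) ≡ 1 (mod p)
p = 13 is prime, gcd(7,13) = 1
Reduce exponent: 202 mod 12 = 10
So 7^202 ≡ 7^10 (mod 13)
7^10 mod 13 = 4

7^202 ≡ 4 (mod 13)


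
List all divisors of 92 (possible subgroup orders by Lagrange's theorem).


Lagrange's theorem: |H| divides |G|
|G| = 92
Divisors of 92: 1, 2, 4, 23, 46, 92

Possible subgroup orders: {1, 2, 4, 23, 46, 92}


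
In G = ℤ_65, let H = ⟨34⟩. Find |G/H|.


|⟨34⟩| = n / gcd(34, 65) = 65 / 1 = 65
H is normal (ℤ_65 is abelian).
|G/H| = |G| / |H| = 65 / 65 = 1

|G/H| = 1


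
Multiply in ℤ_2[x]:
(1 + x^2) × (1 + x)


Expand and collect like terms; reduce coefficients mod 2:
x^0: 1·1 = 1 ≡ 1 (mod 2)
x^1: 1·1 + 0·1 = 1 ≡ 1 (mod 2)
x^2: 0·1 + 1·1 = 1 ≡ 1 (mod 2)
x^3: 1·1 = 1 ≡ 1 (mod 2)
Result: 1 + x + x^2 + x^3

f · g = 1 + x + x^2 + x^3


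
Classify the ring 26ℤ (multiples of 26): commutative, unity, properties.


26ℤ is a commutative ring under +,× but has no multiplicative identity (1 ∉ 26ℤ); it has no zero divisors, but without unity it is not an integral domain
Commutative: Yes
Integral domain: No
Has unity: No

26ℤ (multiples of 26): Commutative=Yes, Unity=No


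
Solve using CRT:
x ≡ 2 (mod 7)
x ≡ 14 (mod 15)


m₁ = 7, m₂ = 15, gcd = 1, so CRT applies. M = m₁·m₂ = 105
Let M₁ = M/m₁ = 15, M₂ = M/m₂ = 7
Find y₁ ≡ M₁⁻¹ (mod m₁): 15⁻¹ ≡ 1 (mod 7)
Find y₂ ≡ M₂⁻¹ (mod m₂): 7⁻¹ ≡ 13 (mod 15)
x = a₁·M₁·y₁ + a₂·M₂·y₂ = 2·15·1 + 14·7·13 = 1304
Reduce mod 105: x ≡ 44
Check: 44 mod 7 = 2 ✓, 44 mod 15 = 14 ✓

x ≡ 44 (mod 105)


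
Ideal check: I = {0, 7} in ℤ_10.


Check ideal conditions for I = {0, 7} in ℤ_10:
(1) I is an additive subgroup? No
(2) For r ∈ ℤ_10 and a ∈ I: r·a ∈ I? No  [counterexample: r=2, a=7, r·a mod 10 = 4 ∉ I]

No, I is not an ideal of ℤ_10


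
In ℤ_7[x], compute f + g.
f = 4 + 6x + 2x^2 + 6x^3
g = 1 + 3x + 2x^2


Add coefficients mod 7:
x^0: 4 + 1 = 5 (mod 7)
x^1: 6 + 3 = 2 (mod 7)
x^2: 2 + 2 = 4 (mod 7)
x^3: 6 + 0 = 6 (mod 7)
Result: 5 + 2x + 4x^2 + 6x^3

f + g = 5 + 2x + 4x^2 + 6x^3


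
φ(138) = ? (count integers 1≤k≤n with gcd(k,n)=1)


Factor n: 138 = 2 × 3 × 23
φ(n) = n · ∏(1 - 1/p) over distinct primes p | n
φ(138) = 138 · (1 - 1/2) · (1 - 1/3) · (1 - 1/23) = 44

φ(138) = 44


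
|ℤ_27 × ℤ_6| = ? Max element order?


|ℤ_27 × ℤ_6| = 27 × 6 = 162
Max element order = lcm(27,6) = 54
Cyclic? No (gcd=3)

|ℤ_27×ℤ_6| = 162, max element order = 54


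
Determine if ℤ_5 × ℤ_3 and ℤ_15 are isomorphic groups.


Comparing ℤ_5 × ℤ_3 and ℤ_15:
gcd(5,3) = 1, so ℤ_5 × ℤ_3 ≅ ℤ_15 (CRT)

Yes, ℤ_5 × ℤ_3 ≅ ℤ_15


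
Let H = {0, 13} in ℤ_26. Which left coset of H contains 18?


18 + H = {18 + h (mod 26) : h ∈ H}
18+0=18, 18+13=5
18 + H = {5, 18} = 5 + H

18 + H = {5, 18}


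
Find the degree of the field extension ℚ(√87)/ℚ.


√87 has minimal polynomial x² - 87 (irreducible over ℚ since 87 is squarefree)

[ℚ(√87)/ℚ] = 2


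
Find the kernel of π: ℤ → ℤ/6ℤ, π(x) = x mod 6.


Kernel = preimage of identity
ker(π) = multiples of 6 = 6ℤ

ker(π) = 6ℤ


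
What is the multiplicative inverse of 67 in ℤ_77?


Use the extended Euclidean algorithm to write 1 = 67·s + 77·t; then s mod 77 is the inverse.
Euclidean algorithm:
  67 = 0·77 + 67
  77 = 1·67 + 10
  67 = 6·10 + 7
  10 = 1·7 + 3
  7 = 2·3 + 1
  3 = 3·1 + 0
gcd(67,77) = 1
Back-substitution gives: 67·(23) + 77·(-20) = 1
So 67⁻¹ ≡ 23 ≡ 23 (mod 77)
Check: 67 × 23 = 1541 ≡ 1 (mod 77) ✓

67⁻¹ ≡ 23 (mod 77)


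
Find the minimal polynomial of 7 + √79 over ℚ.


Let α = 7 + √79. Then α - 7 = √79, so (α - 7)² = 79, giving α² - 14α - 30 = 0. Degree 2 and α ∉ ℚ, so this is the minimal polynomial.

Minimal polynomial: x² - 14x - 30


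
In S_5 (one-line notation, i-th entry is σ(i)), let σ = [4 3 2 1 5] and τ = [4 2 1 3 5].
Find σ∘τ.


σ∘τ: apply τ first, then σ
1 →τ 4 →σ 1
2 →τ 2 →σ 3
3 →τ 1 →σ 4
4 →τ 3 →σ 2
5 →τ 5 →σ 5

σ∘τ = [1 3 4 2 5]


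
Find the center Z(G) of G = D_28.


Z(G) = {g ∈ G | gx = xg for all x ∈ G}
For even n, Z(D_n) = {e, r^(n/2)}: the 180° rotation r^14 commutes with every reflection and rotation

Z(D_28) = {e, r^14}


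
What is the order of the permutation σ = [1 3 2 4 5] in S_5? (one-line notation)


Cycle decomposition: (2 3)
Cycle lengths: 2
Order = lcm(2) = 2

ord(σ) = 2


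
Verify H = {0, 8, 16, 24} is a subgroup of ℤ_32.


Subgroup test for H = {0, 8, 16, 24} in (ℤ_32, +):
(1) 0 ∈ H? Yes
(2) Closure: for all a,b ∈ H, (a+b) mod 32 ∈ H? Yes
(3) Inverses: for all a ∈ H, -a mod 32 ∈ H? Yes

Yes, H is a subgroup of ℤ_32


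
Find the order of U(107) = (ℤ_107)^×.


U(n) is the group of units mod n; |U(n)| = φ(n)
|U(107)| = φ(107) = 106

|U(107) = (ℤ_107)^×| = 106


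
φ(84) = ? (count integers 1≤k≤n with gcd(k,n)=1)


Factor n: 84 = 2^2 × 3 × 7
φ(n) = n · ∏(1 - 1/p) over distinct primes p | n
φ(84) = 84 · (1 - 1/2) · (1 - 1/3) · (1 - 1/7) = 24

φ(84) = 24


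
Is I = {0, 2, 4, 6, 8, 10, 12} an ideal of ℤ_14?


Check ideal conditions for I = {0, 2, 4, 6, 8, 10, 12} in ℤ_14:
(1) I is an additive subgroup? Yes
(2) For r ∈ ℤ_14 and a ∈ I: r·a ∈ I? Yes

Yes, I is an ideal of ℤ_14


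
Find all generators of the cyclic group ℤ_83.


g generates ℤ_n iff gcd(g,n) = 1
Prime factors of 83: 83
Generators are g ∈ {1,...,82} not divisible by any of these primes.
Generators: {1, 2, 3, 4, 5, 6, 7, 8, 9, 10, 11, 12, 13, 14, 15, 16, 17, 18, 19, 20, 21, 22, 23, 24, 25, 26, 27, 28, 29, 30, 31, 32, 33, 34, 35, 36, 37, 38, 39, 40, 41, 42, 43, 44, 45, 46, 47, 48, 49, 50, 51, 52, 53, 54, 55, 56, 57, 58, 59, 60, 61, 62, 63, 64, 65, 66, 67, 68, 69, 70, 71, 72, 73, 74, 75, 76, 77, 78, 79, 80, 81, 82}
Number of generators = φ(83) = 82

Generators of ℤ_83 = {1, 2, 3, 4, 5, 6, 7, 8, 9, 10, 11, 12, 13, 14, 15, 16, 17, 18, 19, 20, 21, 22, 23, 24, 25, 26, 27, 28, 29, 30, 31, 32, 33, 34, 35, 36, 37, 38, 39, 40, 41, 42, 43, 44, 45, 46, 47, 48, 49, 50, 51, 52, 53, 54, 55, 56, 57, 58, 59, 60, 61, 62, 63, 64, 65, 66, 67, 68, 69, 70, 71, 72, 73, 74, 75, 76, 77, 78, 79, 80, 81, 82}


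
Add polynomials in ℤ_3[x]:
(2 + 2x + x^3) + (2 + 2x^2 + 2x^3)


Add coefficients mod 3:
x^0: 2 + 2 = 1 (mod 3)
x^1: 2 + 0 = 2 (mod 3)
x^2: 0 + 2 = 2 (mod 3)
x^3: 1 + 2 = 0 (mod 3)
Result: 1 + 2x + 2x^2

f + g = 1 + 2x + 2x^2


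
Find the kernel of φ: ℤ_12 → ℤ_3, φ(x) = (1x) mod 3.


Kernel = preimage of identity
ker(φ) = {x ∈ ℤ_12 : 1x ≡ 0 (mod 3)}. Since 3 | 12, φ is well-defined. The kernel is the cyclic subgroup ⟨3⟩ of ℤ_12 (order 4), i.e. {0, 3, 6, 9}

ker(φ) = {0, 3, 6, 9}


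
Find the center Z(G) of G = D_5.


Z(G) = {g ∈ G | gx = xg for all x ∈ G}
For odd n, Z(D_n) = {e}: no nontrivial rotation commutes with all reflections

Z(D_5) = {e}


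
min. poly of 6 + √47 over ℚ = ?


Let α = 6 + √47. Then α - 6 = √47, so (α - 6)² = 47, giving α² - 12α - 11 = 0. Degree 2 and α ∉ ℚ, so this is the minimal polynomial.

Minimal polynomial: x² - 12x - 11


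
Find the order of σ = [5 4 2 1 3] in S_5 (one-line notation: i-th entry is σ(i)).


Cycle decomposition: (1 5 3 2 4)
Cycle lengths: 5
Order = lcm(5) = 5

ord(σ) = 5


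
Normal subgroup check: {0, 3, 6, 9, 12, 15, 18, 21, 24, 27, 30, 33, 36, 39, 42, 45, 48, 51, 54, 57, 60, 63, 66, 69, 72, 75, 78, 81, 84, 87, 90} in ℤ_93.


H = {0, 3, 6, 9, 12, 15, 18, 21, 24, 27, 30, 33, 36, 39, 42, 45, 48, 51, 54, 57, 60, 63, 66, 69, 72, 75, 78, 81, 84, 87, 90} in ℤ_93
ℤ_93 is abelian; every subgroup of an abelian group is normal

Yes, normal subgroup


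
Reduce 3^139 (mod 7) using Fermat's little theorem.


Fermat's little theorem: if p is prime and gcd(a,p)=1, then a^(p-1) ≡ 1 (mod p)
p = 7 is prime, gcd(3,7) = 1
Reduce exponent: 139 mod 6 = 1
So 3^139 ≡ 3^1 (mod 7)
3^1 mod 7 = 3

3^139 ≡ 3 (mod 7)


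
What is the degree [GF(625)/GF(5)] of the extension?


GF(625) = GF(5^4), so the extension degree is 4

[GF(625)/GF(5)] = 4


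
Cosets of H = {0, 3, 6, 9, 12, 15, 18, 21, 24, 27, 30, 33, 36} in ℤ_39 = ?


H = {0, 3, 6, 9, 12, 15, 18, 21, 24, 27, 30, 33, 36}, |H| = 13
Number of cosets = |G|/|H| = 39/13 = 3
0 + H = {0, 3, 6, 9, 12, 15, 18, 21, 24, 27, 30, 33, 36}
1 + H = {1, 4, 7, 10, 13, 16, 19, 22, 25, 28, 31, 34, 37}
2 + H = {2, 5, 8, 11, 14, 17, 20, 23, 26, 29, 32, 35, 38}

Cosets: 0+H={0,3,6,9,12,15,18,21,24,27,30,33,36}; 1+H={1,4,7,10,13,16,19,22,25,28,31,34,37}; 2+H={2,5,8,11,14,17,20,23,26,29,32,35,38}


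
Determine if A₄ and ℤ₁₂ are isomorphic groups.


Comparing A₄ and ℤ₁₂:
A₄ is non-abelian, ℤ₁₂ is abelian

No, A₄ ≇ ℤ₁₂


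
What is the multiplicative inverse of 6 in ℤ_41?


Use the extended Euclidean algorithm to write 1 = 6·s + 41·t; then s mod 41 is the inverse.
Euclidean algorithm:
  6 = 0·41 + 6
  41 = 6·6 + 5
  6 = 1·5 + 1
  5 = 5·1 + 0
gcd(6,41) = 1
Back-substitution gives: 6·(7) + 41·(-1) = 1
So 6⁻¹ ≡ 7 ≡ 7 (mod 41)
Check: 6 × 7 = 42 ≡ 1 (mod 41) ✓

6⁻¹ ≡ 7 (mod 41)


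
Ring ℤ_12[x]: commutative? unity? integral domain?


ℤ_12 has zero divisors (2·6 ≡ 0), and these lift to constant zero divisors in ℤ_12[x]; so not an integral domain
Commutative: Yes
Integral domain: No
Has unity: Yes

ℤ_12[x]: Commutative=Yes, Unity=Yes


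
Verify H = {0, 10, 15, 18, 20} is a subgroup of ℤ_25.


Subgroup test for H = {0, 10, 15, 18, 20} in (ℤ_25, +):
(1) 0 ∈ H? Yes
(2) Closure: for all a,b ∈ H, (a+b) mod 25 ∈ H? No  [counterexample: 10 + 18 = 3 ∉ H]
(3) Inverses: for all a ∈ H, -a mod 25 ∈ H? No

No, H is not a subgroup of ℤ_25


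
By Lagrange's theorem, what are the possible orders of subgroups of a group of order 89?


Lagrange's theorem: |H| divides |G|
|G| = 89
Divisors of 89: 1, 89

Possible subgroup orders: {1, 89}


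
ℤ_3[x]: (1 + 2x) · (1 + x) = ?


Expand and collect like terms; reduce coefficients mod 3:
x^0: 1·1 = 1 ≡ 1 (mod 3)
x^1: 1·1 + 2·1 = 3 ≡ 0 (mod 3)
x^2: 2·1 = 2 ≡ 2 (mod 3)
Result: 1 + 2x^2

f · g = 1 + 2x^2


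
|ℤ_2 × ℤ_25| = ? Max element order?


|ℤ_2 × ℤ_25| = 2 × 25 = 50
Max element order = lcm(2,25) = 50
Cyclic? Yes (gcd=1)

|ℤ_2×ℤ_25| = 50, max element order = 50


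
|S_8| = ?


|S_n| = n! (number of permutations of n symbols)
|S_8| = 8! = 40320

|S_8| = 40320


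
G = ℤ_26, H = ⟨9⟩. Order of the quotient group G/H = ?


|⟨9⟩| = n / gcd(9, 26) = 26 / 1 = 26
H is normal (ℤ_26 is abelian).
|G/H| = |G| / |H| = 26 / 26 = 1

|G/H| = 1


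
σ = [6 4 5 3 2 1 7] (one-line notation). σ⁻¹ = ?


To find σ⁻¹, swap domain and range:
σ(1) = 6 → σ⁻¹(6) = 1
σ(2) = 4 → σ⁻¹(4) = 2
σ(3) = 5 → σ⁻¹(5) = 3
σ(4) = 3 → σ⁻¹(3) = 4
σ(5) = 2 → σ⁻¹(2) = 5
σ(6) = 1 → σ⁻¹(1) = 6
σ(7) = 7 → σ⁻¹(7) = 7

σ⁻¹ = [6 5 4 2 3 1 7]


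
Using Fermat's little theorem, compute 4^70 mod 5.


Fermat's little theorem: if p is prime and gcd(a,p)=1, then a^(p-1) ≡ 1 (mod p)
p = 5 is prime, gcd(4,5) = 1
Reduce exponent: 70 mod 4 = 2
So 4^70 ≡ 4^2 (mod 5)
4^2 mod 5 = 1

4^70 ≡ 1 (mod 5)


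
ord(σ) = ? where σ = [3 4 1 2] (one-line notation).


Cycle decomposition: (1 3) (2 4)
Cycle lengths: 2, 2
Order = lcm(2, 2) = 2

ord(σ) = 2


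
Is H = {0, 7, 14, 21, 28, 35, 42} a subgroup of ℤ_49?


Subgroup test for H = {0, 7, 14, 21, 28, 35, 42} in (ℤ_49, +):
(1) 0 ∈ H? Yes
(2) Closure: for all a,b ∈ H, (a+b) mod 49 ∈ H? Yes
(3) Inverses: for all a ∈ H, -a mod 49 ∈ H? Yes

Yes, H is a subgroup of ℤ_49


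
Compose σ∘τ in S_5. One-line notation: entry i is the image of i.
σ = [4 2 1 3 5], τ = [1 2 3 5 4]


σ∘τ: apply τ first, then σ
1 →τ 1 →σ 4
2 →τ 2 →σ 2
3 →τ 3 →σ 1
4 →τ 5 →σ 5
5 →τ 4 →σ 3

σ∘τ = [4 2 1 5 3]


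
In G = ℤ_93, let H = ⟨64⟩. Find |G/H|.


|⟨64⟩| = n / gcd(64, 93) = 93 / 1 = 93
H is normal (ℤ_93 is abelian).
|G/H| = |G| / |H| = 93 / 93 = 1

|G/H| = 1


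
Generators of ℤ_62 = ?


g generates ℤ_n iff gcd(g,n) = 1
Prime factors of 62: 2, 31
Generators are g ∈ {1,...,61} not divisible by any of these primes.
Generators: {1, 3, 5, 7, 9, 11, 13, 15, 17, 19, 21, 23, 25, 27, 29, 33, 35, 37, 39, 41, 43, 45, 47, 49, 51, 53, 55, 57, 59, 61}
Number of generators = φ(62) = 30

Generators of ℤ_62 = {1, 3, 5, 7, 9, 11, 13, 15, 17, 19, 21, 23, 25, 27, 29, 33, 35, 37, 39, 41, 43, 45, 47, 49, 51, 53, 55, 57, 59, 61}


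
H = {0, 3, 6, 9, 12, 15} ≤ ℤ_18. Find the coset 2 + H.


2 + H = {2 + h (mod 18) : h ∈ H}
2+0=2, 2+3=5, 2+6=8, 2+9=11, 2+12=14, 2+15=17

2 + H = {2, 5, 8, 11, 14, 17}


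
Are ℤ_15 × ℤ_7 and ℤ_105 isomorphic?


Comparing ℤ_15 × ℤ_7 and ℤ_105:
gcd(15,7) = 1, so ℤ_15 × ℤ_7 ≅ ℤ_105 (CRT)

Yes, ℤ_15 × ℤ_7 ≅ ℤ_105


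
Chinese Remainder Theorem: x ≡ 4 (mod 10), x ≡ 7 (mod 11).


m₁ = 10, m₂ = 11, gcd = 1, so CRT applies. M = m₁·m₂ = 110
Let M₁ = M/m₁ = 11, M₂ = M/m₂ = 10
Find y₁ ≡ M₁⁻¹ (mod m₁): 11⁻¹ ≡ 1 (mod 10)
Find y₂ ≡ M₂⁻¹ (mod m₂): 10⁻¹ ≡ 10 (mod 11)
x = a₁·M₁·y₁ + a₂·M₂·y₂ = 4·11·1 + 7·10·10 = 744
Reduce mod 110: x ≡ 84
Check: 84 mod 10 = 4 ✓, 84 mod 11 = 7 ✓

x ≡ 84 (mod 110)


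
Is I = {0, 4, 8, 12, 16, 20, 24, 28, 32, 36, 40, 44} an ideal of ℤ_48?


Check ideal conditions for I = {0, 4, 8, 12, 16, 20, 24, 28, 32, 36, 40, 44} in ℤ_48:
(1) I is an additive subgroup? Yes
(2) For r ∈ ℤ_48 and a ∈ I: r·a ∈ I? Yes

Yes, I is an ideal of ℤ_48


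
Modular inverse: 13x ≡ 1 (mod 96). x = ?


Use the extended Euclidean algorithm to write 1 = 13·s + 96·t; then s mod 96 is the inverse.
Euclidean algorithm:
  13 = 0·96 + 13
  96 = 7·13 + 5
  13 = 2·5 + 3
  5 = 1·3 + 2
  3 = 1·2 + 1
  2 = 2·1 + 0
gcd(13,96) = 1
Back-substitution gives: 13·(37) + 96·(-5) = 1
So 13⁻¹ ≡ 37 ≡ 37 (mod 96)
Check: 13 × 37 = 481 ≡ 1 (mod 96) ✓

13⁻¹ ≡ 37 (mod 96)


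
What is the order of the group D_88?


|D_n| = 2n (n rotations and n reflections)
|D_88| = 2×88 = 176

|D_88| = 176


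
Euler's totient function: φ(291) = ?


Factor n: 291 = 3 × 97
φ(n) = n · ∏(1 - 1/p) over distinct primes p | n
φ(291) = 291 · (1 - 1/3) · (1 - 1/97) = 192

φ(291) = 192


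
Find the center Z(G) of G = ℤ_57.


Z(G) = {g ∈ G | gx = xg for all x ∈ G}
ℤ_57 is abelian, so Z(G) = G

Z(ℤ_57) = ℤ_57


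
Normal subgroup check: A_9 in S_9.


H = A_9 in S_9
A_9 has index 2 in S_9, and every subgroup of index 2 is normal

Yes, normal subgroup


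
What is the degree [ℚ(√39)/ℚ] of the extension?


√39 has minimal polynomial x² - 39 (irreducible over ℚ since 39 is squarefree)

[ℚ(√39)/ℚ] = 2


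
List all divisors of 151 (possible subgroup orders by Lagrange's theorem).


Lagrange's theorem: |H| divides |G|
|G| = 151
Divisors of 151: 1, 151

Possible subgroup orders: {1, 151}


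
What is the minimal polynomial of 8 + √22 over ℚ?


Let α = 8 + √22. Then α - 8 = √22, so (α - 8)² = 22, giving α² - 16α + 42 = 0. Degree 2 and α ∉ ℚ, so this is the minimal polynomial.

Minimal polynomial: x² - 16x + 42


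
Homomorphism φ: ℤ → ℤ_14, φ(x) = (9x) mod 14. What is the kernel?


Kernel = preimage of identity
ker(φ) = {x ∈ ℤ : 9x ≡ 0 (mod 14)}. gcd(9,14) = 1, so 9x ≡ 0 (mod 14) ⟺ x ≡ 0 (mod 14/1 = 14). Hence ker(φ) = 14ℤ

ker(φ) = 14ℤ


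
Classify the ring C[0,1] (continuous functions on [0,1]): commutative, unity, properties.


pointwise +,× is commutative with unity (constant 1); but bump functions with disjoint support multiply to 0 — zero divisors, so not an integral domain
Commutative: Yes
Integral domain: No
Has unity: Yes

C[0,1] (continuous functions on [0,1]): Commutative=Yes, Unity=Yes


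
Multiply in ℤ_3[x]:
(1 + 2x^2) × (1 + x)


Expand and collect like terms; reduce coefficients mod 3:
x^0: 1·1 = 1 ≡ 1 (mod 3)
x^1: 1·1 + 0·1 = 1 ≡ 1 (mod 3)
x^2: 0·1 + 2·1 = 2 ≡ 2 (mod 3)
x^3: 2·1 = 2 ≡ 2 (mod 3)
Result: 1 + x + 2x^2 + 2x^3

f · g = 1 + x + 2x^2 + 2x^3


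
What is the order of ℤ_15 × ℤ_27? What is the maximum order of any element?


|ℤ_15 × ℤ_27| = 15 × 27 = 405
Max element order = lcm(15,27) = 135
Cyclic? No (gcd=3)

|ℤ_15×ℤ_27| = 405, max element order = 135


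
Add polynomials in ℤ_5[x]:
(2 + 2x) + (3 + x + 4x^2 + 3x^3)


Add coefficients mod 5:
x^0: 2 + 3 = 0 (mod 5)
x^1: 2 + 1 = 3 (mod 5)
x^2: 0 + 4 = 4 (mod 5)
x^3: 0 + 3 = 3 (mod 5)
Result: 3x + 4x^2 + 3x^3

f + g = 3x + 4x^2 + 3x^3


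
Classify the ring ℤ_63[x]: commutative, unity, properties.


ℤ_63 has zero divisors (3·21 ≡ 0), and these lift to constant zero divisors in ℤ_63[x]; so not an integral domain
Commutative: Yes
Integral domain: No
Has unity: Yes

ℤ_63[x]: Commutative=Yes, Unity=Yes


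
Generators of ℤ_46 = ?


g generates ℤ_n iff gcd(g,n) = 1
Prime factors of 46: 2, 23
Generators are g ∈ {1,...,45} not divisible by any of these primes.
Generators: {1, 3, 5, 7, 9, 11, 13, 15, 17, 19, 21, 25, 27, 29, 31, 33, 35, 37, 39, 41, 43, 45}
Number of generators = φ(46) = 22

Generators of ℤ_46 = {1, 3, 5, 7, 9, 11, 13, 15, 17, 19, 21, 25, 27, 29, 31, 33, 35, 37, 39, 41, 43, 45}


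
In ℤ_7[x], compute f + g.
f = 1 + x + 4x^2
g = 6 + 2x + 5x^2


Add coefficients mod 7:
x^0: 1 + 6 = 0 (mod 7)
x^1: 1 + 2 = 3 (mod 7)
x^2: 4 + 5 = 2 (mod 7)
Result: 3x + 2x^2

f + g = 3x + 2x^2


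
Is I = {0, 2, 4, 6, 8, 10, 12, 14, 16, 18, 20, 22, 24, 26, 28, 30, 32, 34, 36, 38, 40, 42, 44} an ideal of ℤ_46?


Check ideal conditions for I = {0, 2, 4, 6, 8, 10, 12, 14, 16, 18, 20, 22, 24, 26, 28, 30, 32, 34, 36, 38, 40, 42, 44} in ℤ_46:
(1) I is an additive subgroup? Yes
(2) For r ∈ ℤ_46 and a ∈ I: r·a ∈ I? Yes

Yes, I is an ideal of ℤ_46


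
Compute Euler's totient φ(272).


Factor n: 272 = 2^4 × 17
φ(n) = n · ∏(1 - 1/p) over distinct primes p | n
φ(272) = 272 · (1 - 1/2) · (1 - 1/17) = 128

φ(272) = 128


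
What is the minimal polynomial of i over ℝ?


i satisfies x² + 1 = 0, irreducible over ℝ

Minimal polynomial: x² + 1


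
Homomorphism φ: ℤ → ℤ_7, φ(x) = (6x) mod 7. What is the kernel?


Kernel = preimage of identity
ker(φ) = {x ∈ ℤ : 6x ≡ 0 (mod 7)}. gcd(6,7) = 1, so 6x ≡ 0 (mod 7) ⟺ x ≡ 0 (mod 7/1 = 7). Hence ker(φ) = 7ℤ

ker(φ) = 7ℤ


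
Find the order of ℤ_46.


ℤ_n has n elements.

|ℤ_46| = 46


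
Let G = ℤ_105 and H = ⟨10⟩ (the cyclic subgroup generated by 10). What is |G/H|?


|⟨10⟩| = n / gcd(10, 105) = 105 / 5 = 21
H is normal (ℤ_105 is abelian).
|G/H| = |G| / |H| = 105 / 21 = 5

|G/H| = 5


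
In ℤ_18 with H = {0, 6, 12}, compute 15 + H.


15 + H = {15 + h (mod 18) : h ∈ H}
15+0=15, 15+6=3, 15+12=9
15 + H = {3, 9, 15} = 3 + H

15 + H = {3, 9, 15}


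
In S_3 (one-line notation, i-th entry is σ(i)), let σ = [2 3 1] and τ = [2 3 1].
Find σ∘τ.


σ∘τ: apply τ first, then σ
1 →τ 2 →σ 3
2 →τ 3 →σ 1
3 →τ 1 →σ 2

σ∘τ = [3 1 2]


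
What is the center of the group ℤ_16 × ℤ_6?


Z(G) = {g ∈ G | gx = xg for all x ∈ G}
Direct product of abelian groups is abelian, so Z(G) = G

Z(ℤ_16 × ℤ_6) = ℤ_16 × ℤ_6


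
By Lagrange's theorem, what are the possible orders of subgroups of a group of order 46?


Lagrange's theorem: |H| divides |G|
|G| = 46
Divisors of 46: 1, 2, 23, 46

Possible subgroup orders: {1, 2, 23, 46}


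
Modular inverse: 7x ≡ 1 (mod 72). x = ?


Use the extended Euclidean algorithm to write 1 = 7·s + 72·t; then s mod 72 is the inverse.
Euclidean algorithm:
  7 = 0·72 + 7
  72 = 10·7 + 2
  7 = 3·2 + 1
  2 = 2·1 + 0
gcd(7,72) = 1
Back-substitution gives: 7·(31) + 72·(-3) = 1
So 7⁻¹ ≡ 31 ≡ 31 (mod 72)
Check: 7 × 31 = 217 ≡ 1 (mod 72) ✓

7⁻¹ ≡ 31 (mod 72)


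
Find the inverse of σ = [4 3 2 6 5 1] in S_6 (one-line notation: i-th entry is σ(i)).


To find σ⁻¹, swap domain and range:
σ(1) = 4 → σ⁻¹(4) = 1
σ(2) = 3 → σ⁻¹(3) = 2
σ(3) = 2 → σ⁻¹(2) = 3
σ(4) = 6 → σ⁻¹(6) = 4
σ(5) = 5 → σ⁻¹(5) = 5
σ(6) = 1 → σ⁻¹(1) = 6

σ⁻¹ = [6 3 2 1 5 4]


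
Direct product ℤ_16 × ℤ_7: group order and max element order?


|ℤ_16 × ℤ_7| = 16 × 7 = 112
Max element order = lcm(16,7) = 112
Cyclic? Yes (gcd=1)

|ℤ_16×ℤ_7| = 112, max element order = 112


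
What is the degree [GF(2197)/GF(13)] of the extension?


GF(2197) = GF(13^3), so the extension degree is 3

[GF(2197)/GF(13)] = 3


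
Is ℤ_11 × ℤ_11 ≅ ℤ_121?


Comparing ℤ_11 × ℤ_11 and ℤ_121:
gcd(11,11) = 11 ≠ 1. Max element order in ℤ_11×ℤ_11 is lcm(11,11) = 11 < 121, so it has no element of order 121

No, ℤ_11 × ℤ_11 ≇ ℤ_121


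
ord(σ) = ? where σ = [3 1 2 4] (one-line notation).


Cycle decomposition: (1 3 2)
Cycle lengths: 3
Order = lcm(3) = 3

ord(σ) = 3


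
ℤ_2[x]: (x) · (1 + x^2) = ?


Expand and collect like terms; reduce coefficients mod 2:
x^0: 0·1 = 0 ≡ 0 (mod 2)
x^1: 0·0 + 1·1 = 1 ≡ 1 (mod 2)
x^2: 0·1 + 1·0 = 0 ≡ 0 (mod 2)
x^3: 1·1 = 1 ≡ 1 (mod 2)
Result: x + x^3

f · g = x + x^3


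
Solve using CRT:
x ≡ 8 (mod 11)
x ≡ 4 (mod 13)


m₁ = 11, m₂ = 13, gcd = 1, so CRT applies. M = m₁·m₂ = 143
Let M₁ = M/m₁ = 13, M₂ = M/m₂ = 11
Find y₁ ≡ M₁⁻¹ (mod m₁): 13⁻¹ ≡ 6 (mod 11)
Find y₂ ≡ M₂⁻¹ (mod m₂): 11⁻¹ ≡ 6 (mod 13)
x = a₁·M₁·y₁ + a₂·M₂·y₂ = 8·13·6 + 4·11·6 = 888
Reduce mod 143: x ≡ 30
Check: 30 mod 11 = 8 ✓, 30 mod 13 = 4 ✓

x ≡ 30 (mod 143)


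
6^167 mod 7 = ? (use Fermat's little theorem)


Fermat's little theorem: if p is prime and gcd(a,p)=1, then a^(p-1) ≡ 1 (mod p)
p = 7 is prime, gcd(6,7) = 1
Reduce exponent: 167 mod 6 = 5
So 6^167 ≡ 6^5 (mod 7)
6^5 mod 7 = 6

6^167 ≡ 6 (mod 7)


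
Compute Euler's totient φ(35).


Factor n: 35 = 5 × 7
φ(n) = n · ∏(1 - 1/p) over distinct primes p | n
φ(35) = 35 · (1 - 1/5) · (1 - 1/7) = 24

φ(35) = 24


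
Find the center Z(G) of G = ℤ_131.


Z(G) = {g ∈ G | gx = xg for all x ∈ G}
ℤ_131 is abelian, so Z(G) = G

Z(ℤ_131) = ℤ_131


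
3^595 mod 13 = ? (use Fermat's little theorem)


Fermat's little theorem: if p is prime and gcd(a,p)=1, then a^(p-1) ≡ 1 (mod p)
p = 13 is prime, gcd(3,13) = 1
Reduce exponent: 595 mod 12 = 7
So 3^595 ≡ 3^7 (mod 13)
3^7 mod 13 = 3

3^595 ≡ 3 (mod 13)


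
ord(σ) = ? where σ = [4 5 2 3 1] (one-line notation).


Cycle decomposition: (1 4 3 2 5)
Cycle lengths: 5
Order = lcm(5) = 5

ord(σ) = 5


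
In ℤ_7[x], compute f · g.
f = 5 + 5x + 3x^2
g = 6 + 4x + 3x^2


Expand and collect like terms; reduce coefficients mod 7:
x^0: 5·6 = 30 ≡ 2 (mod 7)
x^1: 5·4 + 5·6 = 50 ≡ 1 (mod 7)
x^2: 5·3 + 5·4 + 3·6 = 53 ≡ 4 (mod 7)
x^3: 5·3 + 3·4 = 27 ≡ 6 (mod 7)
x^4: 3·3 = 9 ≡ 2 (mod 7)
Result: 2 + x + 4x^2 + 6x^3 + 2x^4

f · g = 2 + x + 4x^2 + 6x^3 + 2x^4


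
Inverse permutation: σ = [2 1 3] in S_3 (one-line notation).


To find σ⁻¹, swap domain and range:
σ(1) = 2 → σ⁻¹(2) = 1
σ(2) = 1 → σ⁻¹(1) = 2
σ(3) = 3 → σ⁻¹(3) = 3

σ⁻¹ = [2 1 3]


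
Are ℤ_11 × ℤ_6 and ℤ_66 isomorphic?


Comparing ℤ_11 × ℤ_6 and ℤ_66:
gcd(11,6) = 1, so ℤ_11 × ℤ_6 ≅ ℤ_66 (CRT)

Yes, ℤ_11 × ℤ_6 ≅ ℤ_66


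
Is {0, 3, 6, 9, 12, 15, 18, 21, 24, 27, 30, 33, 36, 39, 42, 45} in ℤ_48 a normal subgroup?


H = {0, 3, 6, 9, 12, 15, 18, 21, 24, 27, 30, 33, 36, 39, 42, 45} in ℤ_48
ℤ_48 is abelian; every subgroup of an abelian group is normal

Yes, normal subgroup


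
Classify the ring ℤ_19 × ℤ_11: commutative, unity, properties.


Direct product ring; commutative with unity (1,1); but (1,0)·(0,1) = (0,0) gives zero divisors, so not an integral domain
Commutative: Yes
Integral domain: No
Has unity: Yes

ℤ_19 × ℤ_11: Commutative=Yes, Unity=Yes


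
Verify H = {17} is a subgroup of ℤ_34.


Subgroup test for H = {17} in (ℤ_34, +):
(1) 0 ∈ H? No
(2) Closure: for all a,b ∈ H, (a+b) mod 34 ∈ H? No  [counterexample: 17 + 17 = 0 ∉ H]
(3) Inverses: for all a ∈ H, -a mod 34 ∈ H? Yes

No, H is not a subgroup of ℤ_34
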